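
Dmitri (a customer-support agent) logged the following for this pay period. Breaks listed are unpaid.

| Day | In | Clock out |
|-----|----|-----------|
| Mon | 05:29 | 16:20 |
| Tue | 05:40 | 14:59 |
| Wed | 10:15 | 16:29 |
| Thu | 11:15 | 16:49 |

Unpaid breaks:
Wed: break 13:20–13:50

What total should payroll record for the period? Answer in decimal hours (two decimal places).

31.47 hours

Mon: 05:29–16:20 = 10 h 51 min
Tue: 05:40–14:59 = 9 h 19 min
Wed: 10:15–16:29 = 6 h 14 min; less 30 min break → 5 h 44 min
Thu: 11:15–16:49 = 5 h 34 min
Total: 10 h 51 min + 9 h 19 min + 5 h 44 min + 5 h 34 min = 31 h 28 min.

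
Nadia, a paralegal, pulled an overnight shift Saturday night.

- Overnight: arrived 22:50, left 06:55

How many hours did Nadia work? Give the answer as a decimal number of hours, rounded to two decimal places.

Overnight: 22:50 → midnight = 1 h 10 min; midnight → 06:55 = 6 h 55 min; span 8 h 5 min

8.08 hours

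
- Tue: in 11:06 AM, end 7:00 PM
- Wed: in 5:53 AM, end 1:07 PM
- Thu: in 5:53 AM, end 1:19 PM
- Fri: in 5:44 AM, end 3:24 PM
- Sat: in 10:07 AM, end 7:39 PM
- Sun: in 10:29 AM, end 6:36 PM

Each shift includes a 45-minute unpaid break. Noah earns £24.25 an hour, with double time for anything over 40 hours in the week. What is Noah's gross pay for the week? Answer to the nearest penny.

£1231.09

Tue: 11:06 AM–7:00 PM = 7 h 54 min; less 45 min break → 7 h 9 min
Wed: 5:53 AM–1:07 PM = 7 h 14 min; less 45 min break → 6 h 29 min
Thu: 5:53 AM–1:19 PM = 7 h 26 min; less 45 min break → 6 h 41 min
Fri: 5:44 AM–3:24 PM = 9 h 40 min; less 45 min break → 8 h 55 min
Sat: 10:07 AM–7:39 PM = 9 h 32 min; less 45 min break → 8 h 47 min
Sun: 10:29 AM–6:36 PM = 8 h 7 min; less 45 min break → 7 h 22 min
Total worked: 45 h 23 min = 2723 min.
Regular 40 h 0 min = 2400 min at £24.25/h; overtime 5 h 23 min = 323 min at £48.50/h.
Pay = (2400 × £24.25 + 323 × £48.50) ÷ 60 = £1231.09.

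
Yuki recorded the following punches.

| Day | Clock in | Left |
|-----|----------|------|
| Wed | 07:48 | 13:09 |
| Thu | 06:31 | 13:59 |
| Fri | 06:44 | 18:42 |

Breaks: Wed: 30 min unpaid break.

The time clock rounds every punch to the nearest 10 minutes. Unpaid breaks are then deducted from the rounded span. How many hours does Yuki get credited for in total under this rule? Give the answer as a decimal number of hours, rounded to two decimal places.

Wed: in 07:48→07:50, out 13:09→13:10; 5 h 20 min − 30 min = 4 h 50 min
Thu: in 06:31→06:30, out 13:59→14:00; 7 h 30 min
Fri: in 06:44→06:40, out 18:42→18:40; 12 h 0 min
Total credited: 24 h 20 min.

24.33 hours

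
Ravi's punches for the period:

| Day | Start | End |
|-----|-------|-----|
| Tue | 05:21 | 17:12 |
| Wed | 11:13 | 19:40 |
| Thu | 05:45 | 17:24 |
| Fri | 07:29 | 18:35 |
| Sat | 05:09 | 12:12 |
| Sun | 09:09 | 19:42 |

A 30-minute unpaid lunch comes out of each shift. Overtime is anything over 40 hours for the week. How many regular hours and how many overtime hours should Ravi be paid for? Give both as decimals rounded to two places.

Regular 40.00 hours, overtime 17.65 hours

Tue: 05:21–17:12 = 11 h 51 min; less 30 min break → 11 h 21 min
Wed: 11:13–19:40 = 8 h 27 min; less 30 min break → 7 h 57 min
Thu: 05:45–17:24 = 11 h 39 min; less 30 min break → 11 h 9 min
Fri: 07:29–18:35 = 11 h 6 min; less 30 min break → 10 h 36 min
Sat: 05:09–12:12 = 7 h 3 min; less 30 min break → 6 h 33 min
Sun: 09:09–19:42 = 10 h 33 min; less 30 min break → 10 h 3 min
Total worked: 57 h 39 min = 57.65 h.
Threshold 40 h → overtime 17 h 39 min, regular 40 h 0 min.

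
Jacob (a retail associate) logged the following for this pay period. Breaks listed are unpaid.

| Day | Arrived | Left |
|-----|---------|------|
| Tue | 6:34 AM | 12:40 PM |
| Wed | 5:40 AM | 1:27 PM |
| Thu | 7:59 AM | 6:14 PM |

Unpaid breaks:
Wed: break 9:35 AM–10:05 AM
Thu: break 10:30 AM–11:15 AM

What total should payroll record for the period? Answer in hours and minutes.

22 h 53 min

Tue: 6:34 AM–12:40 PM = 6 h 6 min
Wed: 5:40 AM–1:27 PM = 7 h 47 min; less 30 min break → 7 h 17 min
Thu: 7:59 AM–6:14 PM = 10 h 15 min; less 45 min break → 9 h 30 min
Total: 6 h 6 min + 7 h 17 min + 9 h 30 min = 22 h 53 min.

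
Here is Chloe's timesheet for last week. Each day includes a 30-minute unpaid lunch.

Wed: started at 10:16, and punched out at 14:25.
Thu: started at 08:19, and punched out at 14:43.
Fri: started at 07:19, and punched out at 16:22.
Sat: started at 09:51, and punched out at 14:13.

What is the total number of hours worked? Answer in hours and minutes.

Wed: 10:16–14:25 = 4 h 9 min; less 30 min break → 3 h 39 min
Thu: 08:19–14:43 = 6 h 24 min; less 30 min break → 5 h 54 min
Fri: 07:19–16:22 = 9 h 3 min; less 30 min break → 8 h 33 min
Sat: 09:51–14:13 = 4 h 22 min; less 30 min break → 3 h 52 min
Total: 3 h 39 min + 5 h 54 min + 8 h 33 min + 3 h 52 min = 21 h 58 min.

21 h 58 min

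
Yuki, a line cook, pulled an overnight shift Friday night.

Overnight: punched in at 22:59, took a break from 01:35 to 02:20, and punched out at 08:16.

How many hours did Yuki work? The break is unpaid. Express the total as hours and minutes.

8 h 32 min

Overnight: 22:59 → midnight = 1 h 1 min; midnight → 08:16 = 8 h 16 min; span 9 h 17 min; less 45 min break → 8 h 32 min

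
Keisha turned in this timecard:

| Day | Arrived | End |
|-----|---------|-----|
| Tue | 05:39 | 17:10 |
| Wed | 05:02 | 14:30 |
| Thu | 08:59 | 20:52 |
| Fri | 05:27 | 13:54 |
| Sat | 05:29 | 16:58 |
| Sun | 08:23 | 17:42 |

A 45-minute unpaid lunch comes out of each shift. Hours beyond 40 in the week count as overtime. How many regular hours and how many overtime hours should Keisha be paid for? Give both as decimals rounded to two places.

Tue: 05:39–17:10 = 11 h 31 min; less 45 min break → 10 h 46 min
Wed: 05:02–14:30 = 9 h 28 min; less 45 min break → 8 h 43 min
Thu: 08:59–20:52 = 11 h 53 min; less 45 min break → 11 h 8 min
Fri: 05:27–13:54 = 8 h 27 min; less 45 min break → 7 h 42 min
Sat: 05:29–16:58 = 11 h 29 min; less 45 min break → 10 h 44 min
Sun: 08:23–17:42 = 9 h 19 min; less 45 min break → 8 h 34 min
Total worked: 57 h 37 min = 57.62 h.
Threshold 40 h → overtime 17 h 37 min, regular 40 h 0 min.

Regular 40.00 hours, overtime 17.62 hours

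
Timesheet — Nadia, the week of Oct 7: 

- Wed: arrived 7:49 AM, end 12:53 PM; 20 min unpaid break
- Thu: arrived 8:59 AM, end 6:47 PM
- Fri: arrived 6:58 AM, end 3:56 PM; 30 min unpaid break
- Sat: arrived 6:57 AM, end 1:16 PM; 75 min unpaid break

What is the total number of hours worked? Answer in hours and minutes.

28 h 4 min

Wed: 7:49 AM–12:53 PM = 5 h 4 min; less 20 min break → 4 h 44 min
Thu: 8:59 AM–6:47 PM = 9 h 48 min
Fri: 6:58 AM–3:56 PM = 8 h 58 min; less 30 min break → 8 h 28 min
Sat: 6:57 AM–1:16 PM = 6 h 19 min; less 75 min break → 5 h 4 min
Total: 4 h 44 min + 9 h 48 min + 8 h 28 min + 5 h 4 min = 28 h 4 min.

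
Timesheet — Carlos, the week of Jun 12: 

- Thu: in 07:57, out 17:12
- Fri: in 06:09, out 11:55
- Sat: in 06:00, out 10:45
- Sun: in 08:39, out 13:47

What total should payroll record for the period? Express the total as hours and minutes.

24 h 54 min

Thu: 07:57–17:12 = 9 h 15 min
Fri: 06:09–11:55 = 5 h 46 min
Sat: 06:00–10:45 = 4 h 45 min
Sun: 08:39–13:47 = 5 h 8 min
Total: 9 h 15 min + 5 h 46 min + 4 h 45 min + 5 h 8 min = 24 h 54 min.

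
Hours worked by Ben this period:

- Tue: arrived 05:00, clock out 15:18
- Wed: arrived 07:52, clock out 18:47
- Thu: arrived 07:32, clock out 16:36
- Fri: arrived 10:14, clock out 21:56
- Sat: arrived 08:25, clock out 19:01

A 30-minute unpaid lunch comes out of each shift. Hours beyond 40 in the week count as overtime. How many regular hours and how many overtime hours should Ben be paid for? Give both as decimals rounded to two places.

Regular 40.00 hours, overtime 10.08 hours

Tue: 05:00–15:18 = 10 h 18 min; less 30 min break → 9 h 48 min
Wed: 07:52–18:47 = 10 h 55 min; less 30 min break → 10 h 25 min
Thu: 07:32–16:36 = 9 h 4 min; less 30 min break → 8 h 34 min
Fri: 10:14–21:56 = 11 h 42 min; less 30 min break → 11 h 12 min
Sat: 08:25–19:01 = 10 h 36 min; less 30 min break → 10 h 6 min
Total worked: 50 h 5 min = 50.08 h.
Threshold 40 h → overtime 10 h 5 min, regular 40 h 0 min.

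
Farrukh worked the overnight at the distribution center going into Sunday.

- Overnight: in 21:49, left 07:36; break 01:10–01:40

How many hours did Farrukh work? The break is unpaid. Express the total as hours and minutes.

9 h 17 min

Overnight: 21:49 → midnight = 2 h 11 min; midnight → 07:36 = 7 h 36 min; span 9 h 47 min; less 30 min break → 9 h 17 min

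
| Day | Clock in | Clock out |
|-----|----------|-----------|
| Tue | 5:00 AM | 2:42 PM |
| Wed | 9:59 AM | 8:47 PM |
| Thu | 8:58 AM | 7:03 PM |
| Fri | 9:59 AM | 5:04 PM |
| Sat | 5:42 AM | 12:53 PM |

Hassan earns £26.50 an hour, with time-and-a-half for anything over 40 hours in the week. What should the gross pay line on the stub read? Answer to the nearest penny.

£1252.79

Tue: 5:00 AM–2:42 PM = 9 h 42 min
Wed: 9:59 AM–8:47 PM = 10 h 48 min
Thu: 8:58 AM–7:03 PM = 10 h 5 min
Fri: 9:59 AM–5:04 PM = 7 h 5 min
Sat: 5:42 AM–12:53 PM = 7 h 11 min
Total worked: 44 h 51 min = 2691 min.
Regular 40 h 0 min = 2400 min at £26.50/h; overtime 4 h 51 min = 291 min at £39.75/h.
Pay = (2400 × £26.50 + 291 × £39.75) ÷ 60 = £1252.79.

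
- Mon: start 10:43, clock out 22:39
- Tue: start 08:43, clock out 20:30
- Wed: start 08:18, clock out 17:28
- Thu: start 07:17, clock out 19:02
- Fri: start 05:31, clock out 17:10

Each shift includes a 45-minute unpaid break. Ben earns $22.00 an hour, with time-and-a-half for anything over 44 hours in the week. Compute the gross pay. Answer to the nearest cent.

$1249.60

Mon: 10:43–22:39 = 11 h 56 min; less 45 min break → 11 h 11 min
Tue: 08:43–20:30 = 11 h 47 min; less 45 min break → 11 h 2 min
Wed: 08:18–17:28 = 9 h 10 min; less 45 min break → 8 h 25 min
Thu: 07:17–19:02 = 11 h 45 min; less 45 min break → 11 h 0 min
Fri: 05:31–17:10 = 11 h 39 min; less 45 min break → 10 h 54 min
Total worked: 52 h 32 min = 3152 min.
Regular 44 h 0 min = 2640 min at $22.00/h; overtime 8 h 32 min = 512 min at $33.00/h.
Pay = (2640 × $22.00 + 512 × $33.00) ÷ 60 = $1249.60.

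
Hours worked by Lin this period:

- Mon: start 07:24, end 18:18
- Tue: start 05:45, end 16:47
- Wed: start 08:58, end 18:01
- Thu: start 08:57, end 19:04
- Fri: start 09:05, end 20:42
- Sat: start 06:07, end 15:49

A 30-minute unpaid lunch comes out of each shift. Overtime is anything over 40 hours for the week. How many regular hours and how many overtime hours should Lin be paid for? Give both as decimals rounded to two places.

Regular 40.00 hours, overtime 19.42 hours

Mon: 07:24–18:18 = 10 h 54 min; less 30 min break → 10 h 24 min
Tue: 05:45–16:47 = 11 h 2 min; less 30 min break → 10 h 32 min
Wed: 08:58–18:01 = 9 h 3 min; less 30 min break → 8 h 33 min
Thu: 08:57–19:04 = 10 h 7 min; less 30 min break → 9 h 37 min
Fri: 09:05–20:42 = 11 h 37 min; less 30 min break → 11 h 7 min
Sat: 06:07–15:49 = 9 h 42 min; less 30 min break → 9 h 12 min
Total worked: 59 h 25 min = 59.42 h.
Threshold 40 h → overtime 19 h 25 min, regular 40 h 0 min.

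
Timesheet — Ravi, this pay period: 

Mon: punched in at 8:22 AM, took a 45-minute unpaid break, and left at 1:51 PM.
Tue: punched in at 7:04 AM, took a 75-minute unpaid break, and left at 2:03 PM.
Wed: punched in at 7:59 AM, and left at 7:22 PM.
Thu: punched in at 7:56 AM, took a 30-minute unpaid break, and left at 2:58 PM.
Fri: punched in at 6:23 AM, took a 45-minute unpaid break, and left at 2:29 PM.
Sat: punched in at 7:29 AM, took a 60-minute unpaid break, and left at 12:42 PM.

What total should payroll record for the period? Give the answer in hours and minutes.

Mon: 8:22 AM–1:51 PM = 5 h 29 min; less 45 min break → 4 h 44 min
Tue: 7:04 AM–2:03 PM = 6 h 59 min; less 75 min break → 5 h 44 min
Wed: 7:59 AM–7:22 PM = 11 h 23 min
Thu: 7:56 AM–2:58 PM = 7 h 2 min; less 30 min break → 6 h 32 min
Fri: 6:23 AM–2:29 PM = 8 h 6 min; less 45 min break → 7 h 21 min
Sat: 7:29 AM–12:42 PM = 5 h 13 min; less 60 min break → 4 h 13 min
Total: 4 h 44 min + 5 h 44 min + 11 h 23 min + 6 h 32 min + 7 h 21 min + 4 h 13 min = 39 h 57 min.

39 h 57 min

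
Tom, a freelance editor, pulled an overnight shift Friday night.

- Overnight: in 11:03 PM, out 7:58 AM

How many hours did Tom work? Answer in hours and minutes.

Overnight: 11:03 PM → midnight = 0 h 57 min; midnight → 7:58 AM = 7 h 58 min; span 8 h 55 min

8 h 55 min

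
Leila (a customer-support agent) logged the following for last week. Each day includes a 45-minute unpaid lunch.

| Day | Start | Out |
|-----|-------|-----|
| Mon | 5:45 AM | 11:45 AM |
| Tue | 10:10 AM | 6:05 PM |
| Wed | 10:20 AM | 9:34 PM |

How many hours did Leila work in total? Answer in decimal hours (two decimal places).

Mon: 5:45 AM–11:45 AM = 6 h 0 min; less 45 min break → 5 h 15 min
Tue: 10:10 AM–6:05 PM = 7 h 55 min; less 45 min break → 7 h 10 min
Wed: 10:20 AM–9:34 PM = 11 h 14 min; less 45 min break → 10 h 29 min
Total: 5 h 15 min + 7 h 10 min + 10 h 29 min = 22 h 54 min.

22.90 hours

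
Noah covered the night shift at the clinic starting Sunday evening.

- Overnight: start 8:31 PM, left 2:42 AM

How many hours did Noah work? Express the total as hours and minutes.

6 h 11 min

Overnight: 8:31 PM → midnight = 3 h 29 min; midnight → 2:42 AM = 2 h 42 min; span 6 h 11 min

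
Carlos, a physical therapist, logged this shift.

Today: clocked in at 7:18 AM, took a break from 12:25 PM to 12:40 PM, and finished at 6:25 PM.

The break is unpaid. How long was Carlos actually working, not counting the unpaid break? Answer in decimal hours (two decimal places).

10.87 hours

Today: 7:18 AM–6:25 PM = 11 h 7 min; less 15 min break → 10 h 52 min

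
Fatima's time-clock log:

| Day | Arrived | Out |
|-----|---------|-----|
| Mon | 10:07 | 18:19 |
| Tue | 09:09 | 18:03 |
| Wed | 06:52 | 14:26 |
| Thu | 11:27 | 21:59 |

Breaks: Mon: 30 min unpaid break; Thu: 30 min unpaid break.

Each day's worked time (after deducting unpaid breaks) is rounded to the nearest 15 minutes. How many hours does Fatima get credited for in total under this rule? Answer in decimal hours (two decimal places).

34.25 hours

Mon: 10:07–18:19 = 8 h 12 min − 30 min = 7 h 42 min → rounds to 7 h 45 min
Tue: 09:09–18:03 = 8 h 54 min → rounds to 9 h 0 min
Wed: 06:52–14:26 = 7 h 34 min → rounds to 7 h 30 min
Thu: 11:27–21:59 = 10 h 32 min − 30 min = 10 h 2 min → rounds to 10 h 0 min
Total credited: 34 h 15 min.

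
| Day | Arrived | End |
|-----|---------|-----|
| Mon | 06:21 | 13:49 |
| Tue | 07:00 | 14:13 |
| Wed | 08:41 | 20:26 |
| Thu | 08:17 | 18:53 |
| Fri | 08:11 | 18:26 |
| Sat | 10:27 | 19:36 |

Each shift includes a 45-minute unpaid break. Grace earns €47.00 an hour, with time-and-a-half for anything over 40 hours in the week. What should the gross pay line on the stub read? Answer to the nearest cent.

Mon: 06:21–13:49 = 7 h 28 min; less 45 min break → 6 h 43 min
Tue: 07:00–14:13 = 7 h 13 min; less 45 min break → 6 h 28 min
Wed: 08:41–20:26 = 11 h 45 min; less 45 min break → 11 h 0 min
Thu: 08:17–18:53 = 10 h 36 min; less 45 min break → 9 h 51 min
Fri: 08:11–18:26 = 10 h 15 min; less 45 min break → 9 h 30 min
Sat: 10:27–19:36 = 9 h 9 min; less 45 min break → 8 h 24 min
Total worked: 51 h 56 min = 3116 min.
Regular 40 h 0 min = 2400 min at €47.00/h; overtime 11 h 56 min = 716 min at €70.50/h.
Pay = (2400 × €47.00 + 716 × €70.50) ÷ 60 = €2721.30.

€2721.30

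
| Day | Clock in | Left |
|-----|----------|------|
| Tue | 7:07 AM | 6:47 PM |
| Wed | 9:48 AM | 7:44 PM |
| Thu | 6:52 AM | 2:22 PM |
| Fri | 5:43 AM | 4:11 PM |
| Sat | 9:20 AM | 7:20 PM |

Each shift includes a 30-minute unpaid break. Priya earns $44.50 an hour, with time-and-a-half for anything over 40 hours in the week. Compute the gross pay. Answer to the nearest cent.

$2251.70

Tue: 7:07 AM–6:47 PM = 11 h 40 min; less 30 min break → 11 h 10 min
Wed: 9:48 AM–7:44 PM = 9 h 56 min; less 30 min break → 9 h 26 min
Thu: 6:52 AM–2:22 PM = 7 h 30 min; less 30 min break → 7 h 0 min
Fri: 5:43 AM–4:11 PM = 10 h 28 min; less 30 min break → 9 h 58 min
Sat: 9:20 AM–7:20 PM = 10 h 0 min; less 30 min break → 9 h 30 min
Total worked: 47 h 4 min = 2824 min.
Regular 40 h 0 min = 2400 min at $44.50/h; overtime 7 h 4 min = 424 min at $66.75/h.
Pay = (2400 × $44.50 + 424 × $66.75) ÷ 60 = $2251.70.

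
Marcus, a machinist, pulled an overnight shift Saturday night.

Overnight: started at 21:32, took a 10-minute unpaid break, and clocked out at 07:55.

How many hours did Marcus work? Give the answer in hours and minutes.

10 h 13 min

Overnight: 21:32 → midnight = 2 h 28 min; midnight → 07:55 = 7 h 55 min; span 10 h 23 min; less 10 min break → 10 h 13 min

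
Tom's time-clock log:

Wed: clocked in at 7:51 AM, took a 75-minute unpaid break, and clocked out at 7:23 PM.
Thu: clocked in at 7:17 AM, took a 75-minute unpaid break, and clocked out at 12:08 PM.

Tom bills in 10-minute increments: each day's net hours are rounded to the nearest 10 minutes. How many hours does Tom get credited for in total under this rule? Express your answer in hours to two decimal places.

Wed: 7:51 AM–7:23 PM = 11 h 32 min − 75 min = 10 h 17 min → rounds to 10 h 20 min
Thu: 7:17 AM–12:08 PM = 4 h 51 min − 75 min = 3 h 36 min → rounds to 3 h 40 min
Total credited: 14 h 0 min.

14.00 hours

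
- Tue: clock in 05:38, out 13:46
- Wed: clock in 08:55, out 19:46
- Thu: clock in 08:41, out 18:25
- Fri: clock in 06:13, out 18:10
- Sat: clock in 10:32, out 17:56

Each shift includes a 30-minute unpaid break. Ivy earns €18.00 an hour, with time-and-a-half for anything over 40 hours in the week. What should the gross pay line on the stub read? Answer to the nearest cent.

Tue: 05:38–13:46 = 8 h 8 min; less 30 min break → 7 h 38 min
Wed: 08:55–19:46 = 10 h 51 min; less 30 min break → 10 h 21 min
Thu: 08:41–18:25 = 9 h 44 min; less 30 min break → 9 h 14 min
Fri: 06:13–18:10 = 11 h 57 min; less 30 min break → 11 h 27 min
Sat: 10:32–17:56 = 7 h 24 min; less 30 min break → 6 h 54 min
Total worked: 45 h 34 min = 2734 min.
Regular 40 h 0 min = 2400 min at €18.00/h; overtime 5 h 34 min = 334 min at €27.00/h.
Pay = (2400 × €18.00 + 334 × €27.00) ÷ 60 = €870.30.

€870.30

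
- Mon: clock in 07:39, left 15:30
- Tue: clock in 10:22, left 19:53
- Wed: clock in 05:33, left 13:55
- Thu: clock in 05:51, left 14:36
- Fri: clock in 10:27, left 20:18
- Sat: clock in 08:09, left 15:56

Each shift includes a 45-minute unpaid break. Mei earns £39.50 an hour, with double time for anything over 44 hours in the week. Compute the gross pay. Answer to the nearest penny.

£2023.72

Mon: 07:39–15:30 = 7 h 51 min; less 45 min break → 7 h 6 min
Tue: 10:22–19:53 = 9 h 31 min; less 45 min break → 8 h 46 min
Wed: 05:33–13:55 = 8 h 22 min; less 45 min break → 7 h 37 min
Thu: 05:51–14:36 = 8 h 45 min; less 45 min break → 8 h 0 min
Fri: 10:27–20:18 = 9 h 51 min; less 45 min break → 9 h 6 min
Sat: 08:09–15:56 = 7 h 47 min; less 45 min break → 7 h 2 min
Total worked: 47 h 37 min = 2857 min.
Regular 44 h 0 min = 2640 min at £39.50/h; overtime 3 h 37 min = 217 min at £79.00/h.
Pay = (2640 × £39.50 + 217 × £79.00) ÷ 60 = £2023.72.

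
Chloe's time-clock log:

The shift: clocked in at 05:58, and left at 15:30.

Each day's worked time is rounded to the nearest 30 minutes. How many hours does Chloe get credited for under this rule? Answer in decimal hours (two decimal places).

9.50 hours

The shift: 05:58–15:30 = 9 h 32 min → rounds to 9 h 30 min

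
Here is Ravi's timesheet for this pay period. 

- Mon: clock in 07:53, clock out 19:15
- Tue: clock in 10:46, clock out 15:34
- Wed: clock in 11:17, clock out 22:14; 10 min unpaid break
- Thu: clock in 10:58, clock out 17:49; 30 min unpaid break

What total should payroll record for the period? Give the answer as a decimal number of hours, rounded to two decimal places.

Mon: 07:53–19:15 = 11 h 22 min
Tue: 10:46–15:34 = 4 h 48 min
Wed: 11:17–22:14 = 10 h 57 min; less 10 min break → 10 h 47 min
Thu: 10:58–17:49 = 6 h 51 min; less 30 min break → 6 h 21 min
Total: 11 h 22 min + 4 h 48 min + 10 h 47 min + 6 h 21 min = 33 h 18 min.

33.30 hours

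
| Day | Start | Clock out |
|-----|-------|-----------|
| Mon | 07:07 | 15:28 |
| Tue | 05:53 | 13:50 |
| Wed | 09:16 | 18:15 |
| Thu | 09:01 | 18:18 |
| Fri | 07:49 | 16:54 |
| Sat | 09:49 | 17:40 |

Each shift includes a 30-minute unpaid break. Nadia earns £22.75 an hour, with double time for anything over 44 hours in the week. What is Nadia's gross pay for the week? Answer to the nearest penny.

Mon: 07:07–15:28 = 8 h 21 min; less 30 min break → 7 h 51 min
Tue: 05:53–13:50 = 7 h 57 min; less 30 min break → 7 h 27 min
Wed: 09:16–18:15 = 8 h 59 min; less 30 min break → 8 h 29 min
Thu: 09:01–18:18 = 9 h 17 min; less 30 min break → 8 h 47 min
Fri: 07:49–16:54 = 9 h 5 min; less 30 min break → 8 h 35 min
Sat: 09:49–17:40 = 7 h 51 min; less 30 min break → 7 h 21 min
Total worked: 48 h 30 min = 2910 min.
Regular 44 h 0 min = 2640 min at £22.75/h; overtime 4 h 30 min = 270 min at £45.50/h.
Pay = (2640 × £22.75 + 270 × £45.50) ÷ 60 = £1205.75.

£1205.75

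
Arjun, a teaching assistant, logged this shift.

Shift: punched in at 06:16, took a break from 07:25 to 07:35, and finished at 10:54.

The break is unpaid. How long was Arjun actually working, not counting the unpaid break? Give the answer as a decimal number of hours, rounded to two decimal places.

4.47 hours

Shift: 06:16–10:54 = 4 h 38 min; less 10 min break → 4 h 28 min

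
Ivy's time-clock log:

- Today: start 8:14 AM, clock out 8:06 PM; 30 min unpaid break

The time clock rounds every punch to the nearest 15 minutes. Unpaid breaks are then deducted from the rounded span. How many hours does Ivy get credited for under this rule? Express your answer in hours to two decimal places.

11.25 hours

Today: in 8:14 AM→8:15 AM, out 8:06 PM→8:00 PM; 11 h 45 min − 30 min = 11 h 15 min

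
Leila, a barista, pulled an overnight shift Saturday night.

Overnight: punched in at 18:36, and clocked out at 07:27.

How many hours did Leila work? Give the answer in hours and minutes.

Overnight: 18:36 → midnight = 5 h 24 min; midnight → 07:27 = 7 h 27 min; span 12 h 51 min

12 h 51 min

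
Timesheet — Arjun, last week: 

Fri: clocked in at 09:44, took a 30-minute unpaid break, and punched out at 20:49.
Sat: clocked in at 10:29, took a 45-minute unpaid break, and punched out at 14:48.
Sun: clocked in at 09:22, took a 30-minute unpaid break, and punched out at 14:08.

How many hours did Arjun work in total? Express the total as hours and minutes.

Fri: 09:44–20:49 = 11 h 5 min; less 30 min break → 10 h 35 min
Sat: 10:29–14:48 = 4 h 19 min; less 45 min break → 3 h 34 min
Sun: 09:22–14:08 = 4 h 46 min; less 30 min break → 4 h 16 min
Total: 10 h 35 min + 3 h 34 min + 4 h 16 min = 18 h 25 min.

18 h 25 min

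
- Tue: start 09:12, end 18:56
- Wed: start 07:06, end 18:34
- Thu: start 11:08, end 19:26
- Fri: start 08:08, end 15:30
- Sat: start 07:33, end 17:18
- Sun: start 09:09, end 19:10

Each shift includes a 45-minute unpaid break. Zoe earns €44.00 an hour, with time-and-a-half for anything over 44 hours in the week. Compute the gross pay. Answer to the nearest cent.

Tue: 09:12–18:56 = 9 h 44 min; less 45 min break → 8 h 59 min
Wed: 07:06–18:34 = 11 h 28 min; less 45 min break → 10 h 43 min
Thu: 11:08–19:26 = 8 h 18 min; less 45 min break → 7 h 33 min
Fri: 08:08–15:30 = 7 h 22 min; less 45 min break → 6 h 37 min
Sat: 07:33–17:18 = 9 h 45 min; less 45 min break → 9 h 0 min
Sun: 09:09–19:10 = 10 h 1 min; less 45 min break → 9 h 16 min
Total worked: 52 h 8 min = 3128 min.
Regular 44 h 0 min = 2640 min at €44.00/h; overtime 8 h 8 min = 488 min at €66.00/h.
Pay = (2640 × €44.00 + 488 × €66.00) ÷ 60 = €2472.80.

€2472.80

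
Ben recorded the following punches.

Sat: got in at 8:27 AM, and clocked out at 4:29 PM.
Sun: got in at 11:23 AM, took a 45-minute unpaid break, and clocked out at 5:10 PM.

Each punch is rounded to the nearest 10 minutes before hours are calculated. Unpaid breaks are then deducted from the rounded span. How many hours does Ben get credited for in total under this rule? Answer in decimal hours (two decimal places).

Sat: in 8:27 AM→8:30 AM, out 4:29 PM→4:30 PM; 8 h 0 min
Sun: in 11:23 AM→11:20 AM, out 5:10 PM→5:10 PM; 5 h 50 min − 45 min = 5 h 5 min
Total credited: 13 h 5 min.

13.08 hours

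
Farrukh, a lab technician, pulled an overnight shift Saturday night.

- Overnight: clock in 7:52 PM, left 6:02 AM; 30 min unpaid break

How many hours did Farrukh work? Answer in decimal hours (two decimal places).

Overnight: 7:52 PM → midnight = 4 h 8 min; midnight → 6:02 AM = 6 h 2 min; span 10 h 10 min; less 30 min break → 9 h 40 min

9.67 hours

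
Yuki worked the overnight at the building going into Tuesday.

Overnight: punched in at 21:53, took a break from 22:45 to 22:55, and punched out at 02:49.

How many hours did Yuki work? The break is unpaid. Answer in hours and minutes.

4 h 46 min

Overnight: 21:53 → midnight = 2 h 7 min; midnight → 02:49 = 2 h 49 min; span 4 h 56 min; less 10 min break → 4 h 46 min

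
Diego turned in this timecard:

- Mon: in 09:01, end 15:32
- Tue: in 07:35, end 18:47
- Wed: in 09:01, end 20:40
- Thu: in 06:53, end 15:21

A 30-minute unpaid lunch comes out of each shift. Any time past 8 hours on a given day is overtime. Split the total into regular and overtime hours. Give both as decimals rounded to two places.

Mon: 09:01–15:32 = 6 h 31 min; less 30 min break → 6 h 1 min
Tue: 07:35–18:47 = 11 h 12 min; less 30 min break → 10 h 42 min
Wed: 09:01–20:40 = 11 h 39 min; less 30 min break → 11 h 9 min
Thu: 06:53–15:21 = 8 h 28 min; less 30 min break → 7 h 58 min
Mon reg 6 h 1 min / OT 0 h 0 min; Tue reg 8 h 0 min / OT 2 h 42 min; Wed reg 8 h 0 min / OT 3 h 9 min; Thu reg 7 h 58 min / OT 0 h 0 min.
Totals: regular 29 h 59 min, overtime 5 h 51 min.

Regular 29.98 hours, overtime 5.85 hours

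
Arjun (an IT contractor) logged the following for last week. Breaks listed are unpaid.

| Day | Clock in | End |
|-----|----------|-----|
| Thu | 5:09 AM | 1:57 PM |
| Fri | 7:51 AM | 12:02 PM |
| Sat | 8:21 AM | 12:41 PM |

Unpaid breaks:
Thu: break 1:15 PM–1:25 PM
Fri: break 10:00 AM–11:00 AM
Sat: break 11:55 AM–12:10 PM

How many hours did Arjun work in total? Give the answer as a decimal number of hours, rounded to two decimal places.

15.90 hours

Thu: 5:09 AM–1:57 PM = 8 h 48 min; less 10 min break → 8 h 38 min
Fri: 7:51 AM–12:02 PM = 4 h 11 min; less 60 min break → 3 h 11 min
Sat: 8:21 AM–12:41 PM = 4 h 20 min; less 15 min break → 4 h 5 min
Total: 8 h 38 min + 3 h 11 min + 4 h 5 min = 15 h 54 min.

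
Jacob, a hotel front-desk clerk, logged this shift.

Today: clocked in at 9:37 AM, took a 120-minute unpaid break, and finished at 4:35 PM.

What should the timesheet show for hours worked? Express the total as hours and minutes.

Today: 9:37 AM–4:35 PM = 6 h 58 min; less 120 min break → 4 h 58 min

4 h 58 min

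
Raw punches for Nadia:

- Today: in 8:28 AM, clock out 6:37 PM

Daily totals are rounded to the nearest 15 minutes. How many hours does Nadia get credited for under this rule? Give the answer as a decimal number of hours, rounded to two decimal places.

Today: 8:28 AM–6:37 PM = 10 h 9 min → rounds to 10 h 15 min

10.25 hours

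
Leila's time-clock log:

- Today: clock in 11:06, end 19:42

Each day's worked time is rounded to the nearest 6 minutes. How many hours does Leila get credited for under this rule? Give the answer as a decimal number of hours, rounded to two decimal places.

Today: 11:06–19:42 = 8 h 36 min → rounds to 8 h 36 min

8.60 hours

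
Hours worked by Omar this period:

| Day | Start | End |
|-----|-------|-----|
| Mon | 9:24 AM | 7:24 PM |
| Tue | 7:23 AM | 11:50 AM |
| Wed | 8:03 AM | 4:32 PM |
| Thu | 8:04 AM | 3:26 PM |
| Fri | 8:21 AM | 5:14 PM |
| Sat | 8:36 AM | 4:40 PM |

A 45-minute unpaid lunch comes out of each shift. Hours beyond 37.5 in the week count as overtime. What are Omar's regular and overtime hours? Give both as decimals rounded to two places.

Regular 37.50 hours, overtime 5.25 hours

Mon: 9:24 AM–7:24 PM = 10 h 0 min; less 45 min break → 9 h 15 min
Tue: 7:23 AM–11:50 AM = 4 h 27 min; less 45 min break → 3 h 42 min
Wed: 8:03 AM–4:32 PM = 8 h 29 min; less 45 min break → 7 h 44 min
Thu: 8:04 AM–3:26 PM = 7 h 22 min; less 45 min break → 6 h 37 min
Fri: 8:21 AM–5:14 PM = 8 h 53 min; less 45 min break → 8 h 8 min
Sat: 8:36 AM–4:40 PM = 8 h 4 min; less 45 min break → 7 h 19 min
Total worked: 42 h 45 min = 42.75 h.
Threshold 37.5 h → overtime 5 h 15 min, regular 37 h 30 min.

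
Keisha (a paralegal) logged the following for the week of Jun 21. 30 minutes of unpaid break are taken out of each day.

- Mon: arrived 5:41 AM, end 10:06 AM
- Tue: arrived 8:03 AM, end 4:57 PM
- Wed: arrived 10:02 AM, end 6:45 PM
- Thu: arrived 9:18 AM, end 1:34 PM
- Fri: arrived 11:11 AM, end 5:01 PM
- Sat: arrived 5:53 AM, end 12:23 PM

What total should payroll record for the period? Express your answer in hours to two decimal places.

Mon: 5:41 AM–10:06 AM = 4 h 25 min; less 30 min break → 3 h 55 min
Tue: 8:03 AM–4:57 PM = 8 h 54 min; less 30 min break → 8 h 24 min
Wed: 10:02 AM–6:45 PM = 8 h 43 min; less 30 min break → 8 h 13 min
Thu: 9:18 AM–1:34 PM = 4 h 16 min; less 30 min break → 3 h 46 min
Fri: 11:11 AM–5:01 PM = 5 h 50 min; less 30 min break → 5 h 20 min
Sat: 5:53 AM–12:23 PM = 6 h 30 min; less 30 min break → 6 h 0 min
Total: 3 h 55 min + 8 h 24 min + 8 h 13 min + 3 h 46 min + 5 h 20 min + 6 h 0 min = 35 h 38 min.

35.63 hours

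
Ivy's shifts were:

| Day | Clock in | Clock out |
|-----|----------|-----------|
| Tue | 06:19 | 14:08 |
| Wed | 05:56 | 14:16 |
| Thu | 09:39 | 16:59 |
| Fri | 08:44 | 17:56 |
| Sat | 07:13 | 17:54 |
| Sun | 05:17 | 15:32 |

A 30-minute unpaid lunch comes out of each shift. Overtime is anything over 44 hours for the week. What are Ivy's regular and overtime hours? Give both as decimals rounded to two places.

Regular 44.00 hours, overtime 6.62 hours

Tue: 06:19–14:08 = 7 h 49 min; less 30 min break → 7 h 19 min
Wed: 05:56–14:16 = 8 h 20 min; less 30 min break → 7 h 50 min
Thu: 09:39–16:59 = 7 h 20 min; less 30 min break → 6 h 50 min
Fri: 08:44–17:56 = 9 h 12 min; less 30 min break → 8 h 42 min
Sat: 07:13–17:54 = 10 h 41 min; less 30 min break → 10 h 11 min
Sun: 05:17–15:32 = 10 h 15 min; less 30 min break → 9 h 45 min
Total worked: 50 h 37 min = 50.62 h.
Threshold 44 h → overtime 6 h 37 min, regular 44 h 0 min.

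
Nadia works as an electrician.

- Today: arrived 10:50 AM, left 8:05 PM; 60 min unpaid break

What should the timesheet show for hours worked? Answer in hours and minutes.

8 h 15 min

Today: 10:50 AM–8:05 PM = 9 h 15 min; less 60 min break → 8 h 15 min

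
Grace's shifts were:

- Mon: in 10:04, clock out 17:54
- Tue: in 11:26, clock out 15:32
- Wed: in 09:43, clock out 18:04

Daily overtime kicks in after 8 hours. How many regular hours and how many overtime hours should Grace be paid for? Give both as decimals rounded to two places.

Regular 19.93 hours, overtime 0.35 hours

Mon: 10:04–17:54 = 7 h 50 min
Tue: 11:26–15:32 = 4 h 6 min
Wed: 09:43–18:04 = 8 h 21 min
Mon reg 7 h 50 min / OT 0 h 0 min; Tue reg 4 h 6 min / OT 0 h 0 min; Wed reg 8 h 0 min / OT 0 h 21 min.
Totals: regular 19 h 56 min, overtime 0 h 21 min.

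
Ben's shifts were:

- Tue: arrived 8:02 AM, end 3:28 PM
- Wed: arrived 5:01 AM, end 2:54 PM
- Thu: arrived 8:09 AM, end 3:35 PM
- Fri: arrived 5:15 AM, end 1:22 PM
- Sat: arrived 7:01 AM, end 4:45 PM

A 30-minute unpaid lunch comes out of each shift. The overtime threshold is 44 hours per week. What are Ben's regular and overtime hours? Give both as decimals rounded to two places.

Tue: 8:02 AM–3:28 PM = 7 h 26 min; less 30 min break → 6 h 56 min
Wed: 5:01 AM–2:54 PM = 9 h 53 min; less 30 min break → 9 h 23 min
Thu: 8:09 AM–3:35 PM = 7 h 26 min; less 30 min break → 6 h 56 min
Fri: 5:15 AM–1:22 PM = 8 h 7 min; less 30 min break → 7 h 37 min
Sat: 7:01 AM–4:45 PM = 9 h 44 min; less 30 min break → 9 h 14 min
Total worked: 40 h 6 min = 40.10 h.
Threshold 44 h → overtime 0 h 0 min, regular 40 h 6 min.

Regular 40.10 hours, overtime 0.00 hours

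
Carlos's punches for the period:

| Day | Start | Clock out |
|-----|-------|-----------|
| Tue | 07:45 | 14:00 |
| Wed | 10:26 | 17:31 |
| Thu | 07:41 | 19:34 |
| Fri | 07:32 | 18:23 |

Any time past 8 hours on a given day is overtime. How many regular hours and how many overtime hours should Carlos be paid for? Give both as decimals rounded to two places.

Regular 29.33 hours, overtime 6.73 hours

Tue: 07:45–14:00 = 6 h 15 min
Wed: 10:26–17:31 = 7 h 5 min
Thu: 07:41–19:34 = 11 h 53 min
Fri: 07:32–18:23 = 10 h 51 min
Tue reg 6 h 15 min / OT 0 h 0 min; Wed reg 7 h 5 min / OT 0 h 0 min; Thu reg 8 h 0 min / OT 3 h 53 min; Fri reg 8 h 0 min / OT 2 h 51 min.
Totals: regular 29 h 20 min, overtime 6 h 44 min.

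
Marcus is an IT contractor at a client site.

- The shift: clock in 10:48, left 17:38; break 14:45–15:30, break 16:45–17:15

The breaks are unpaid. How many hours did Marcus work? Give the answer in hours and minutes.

The shift: 10:48–17:38 = 6 h 50 min; less 75 min break → 5 h 35 min

5 h 35 min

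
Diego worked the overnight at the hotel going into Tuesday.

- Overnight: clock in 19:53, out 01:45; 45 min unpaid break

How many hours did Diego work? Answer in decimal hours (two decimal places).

5.12 hours

Overnight: 19:53 → midnight = 4 h 7 min; midnight → 01:45 = 1 h 45 min; span 5 h 52 min; less 45 min break → 5 h 7 min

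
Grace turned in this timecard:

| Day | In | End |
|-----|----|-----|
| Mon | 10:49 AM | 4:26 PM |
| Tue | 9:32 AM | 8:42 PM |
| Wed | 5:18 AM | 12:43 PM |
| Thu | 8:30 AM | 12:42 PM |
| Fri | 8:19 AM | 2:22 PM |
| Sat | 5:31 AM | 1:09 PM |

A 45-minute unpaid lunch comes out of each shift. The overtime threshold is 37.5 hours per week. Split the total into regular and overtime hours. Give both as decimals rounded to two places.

Regular 37.50 hours, overtime 0.08 hours

Mon: 10:49 AM–4:26 PM = 5 h 37 min; less 45 min break → 4 h 52 min
Tue: 9:32 AM–8:42 PM = 11 h 10 min; less 45 min break → 10 h 25 min
Wed: 5:18 AM–12:43 PM = 7 h 25 min; less 45 min break → 6 h 40 min
Thu: 8:30 AM–12:42 PM = 4 h 12 min; less 45 min break → 3 h 27 min
Fri: 8:19 AM–2:22 PM = 6 h 3 min; less 45 min break → 5 h 18 min
Sat: 5:31 AM–1:09 PM = 7 h 38 min; less 45 min break → 6 h 53 min
Total worked: 37 h 35 min = 37.58 h.
Threshold 37.5 h → overtime 0 h 5 min, regular 37 h 30 min.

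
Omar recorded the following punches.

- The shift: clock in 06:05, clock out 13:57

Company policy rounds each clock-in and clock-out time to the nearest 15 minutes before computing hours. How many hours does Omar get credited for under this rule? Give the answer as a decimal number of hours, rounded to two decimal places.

8.00 hours

The shift: in 06:05→06:00, out 13:57→14:00; 8 h 0 min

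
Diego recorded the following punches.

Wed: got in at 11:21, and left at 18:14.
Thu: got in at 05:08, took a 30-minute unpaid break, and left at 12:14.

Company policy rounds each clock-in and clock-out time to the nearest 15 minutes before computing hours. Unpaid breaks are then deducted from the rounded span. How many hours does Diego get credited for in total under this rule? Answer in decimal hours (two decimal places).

13.50 hours

Wed: in 11:21→11:15, out 18:14→18:15; 7 h 0 min
Thu: in 05:08→05:15, out 12:14→12:15; 7 h 0 min − 30 min = 6 h 30 min
Total credited: 13 h 30 min.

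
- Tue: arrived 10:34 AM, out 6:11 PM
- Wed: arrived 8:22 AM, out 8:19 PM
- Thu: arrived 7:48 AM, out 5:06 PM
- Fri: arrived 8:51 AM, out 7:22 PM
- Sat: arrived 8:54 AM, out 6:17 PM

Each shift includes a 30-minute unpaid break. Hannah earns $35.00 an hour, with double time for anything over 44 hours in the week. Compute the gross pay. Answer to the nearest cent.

Tue: 10:34 AM–6:11 PM = 7 h 37 min; less 30 min break → 7 h 7 min
Wed: 8:22 AM–8:19 PM = 11 h 57 min; less 30 min break → 11 h 27 min
Thu: 7:48 AM–5:06 PM = 9 h 18 min; less 30 min break → 8 h 48 min
Fri: 8:51 AM–7:22 PM = 10 h 31 min; less 30 min break → 10 h 1 min
Sat: 8:54 AM–6:17 PM = 9 h 23 min; less 30 min break → 8 h 53 min
Total worked: 46 h 16 min = 2776 min.
Regular 44 h 0 min = 2640 min at $35.00/h; overtime 2 h 16 min = 136 min at $70.00/h.
Pay = (2640 × $35.00 + 136 × $70.00) ÷ 60 = $1698.67.

$1698.67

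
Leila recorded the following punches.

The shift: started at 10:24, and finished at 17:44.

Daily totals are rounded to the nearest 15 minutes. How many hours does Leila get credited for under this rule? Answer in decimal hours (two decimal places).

7.25 hours

The shift: 10:24–17:44 = 7 h 20 min → rounds to 7 h 15 min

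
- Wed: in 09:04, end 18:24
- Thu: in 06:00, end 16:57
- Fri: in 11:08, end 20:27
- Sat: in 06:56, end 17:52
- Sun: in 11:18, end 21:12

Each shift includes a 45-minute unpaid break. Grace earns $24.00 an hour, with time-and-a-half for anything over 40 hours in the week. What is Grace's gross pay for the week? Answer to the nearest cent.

Wed: 09:04–18:24 = 9 h 20 min; less 45 min break → 8 h 35 min
Thu: 06:00–16:57 = 10 h 57 min; less 45 min break → 10 h 12 min
Fri: 11:08–20:27 = 9 h 19 min; less 45 min break → 8 h 34 min
Sat: 06:56–17:52 = 10 h 56 min; less 45 min break → 10 h 11 min
Sun: 11:18–21:12 = 9 h 54 min; less 45 min break → 9 h 9 min
Total worked: 46 h 41 min = 2801 min.
Regular 40 h 0 min = 2400 min at $24.00/h; overtime 6 h 41 min = 401 min at $36.00/h.
Pay = (2400 × $24.00 + 401 × $36.00) ÷ 60 = $1200.60.

$1200.60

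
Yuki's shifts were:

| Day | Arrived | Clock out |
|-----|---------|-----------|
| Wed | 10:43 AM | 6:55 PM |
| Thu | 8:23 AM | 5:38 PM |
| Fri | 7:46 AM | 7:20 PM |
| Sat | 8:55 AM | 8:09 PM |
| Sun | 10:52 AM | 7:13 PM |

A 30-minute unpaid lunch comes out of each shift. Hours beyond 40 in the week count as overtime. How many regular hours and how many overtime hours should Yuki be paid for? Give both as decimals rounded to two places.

Wed: 10:43 AM–6:55 PM = 8 h 12 min; less 30 min break → 7 h 42 min
Thu: 8:23 AM–5:38 PM = 9 h 15 min; less 30 min break → 8 h 45 min
Fri: 7:46 AM–7:20 PM = 11 h 34 min; less 30 min break → 11 h 4 min
Sat: 8:55 AM–8:09 PM = 11 h 14 min; less 30 min break → 10 h 44 min
Sun: 10:52 AM–7:13 PM = 8 h 21 min; less 30 min break → 7 h 51 min
Total worked: 46 h 6 min = 46.10 h.
Threshold 40 h → overtime 6 h 6 min, regular 40 h 0 min.

Regular 40.00 hours, overtime 6.10 hours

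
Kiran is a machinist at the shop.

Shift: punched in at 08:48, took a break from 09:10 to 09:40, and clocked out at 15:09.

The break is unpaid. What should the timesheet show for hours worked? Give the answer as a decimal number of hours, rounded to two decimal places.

5.85 hours

Shift: 08:48–15:09 = 6 h 21 min; less 30 min break → 5 h 51 min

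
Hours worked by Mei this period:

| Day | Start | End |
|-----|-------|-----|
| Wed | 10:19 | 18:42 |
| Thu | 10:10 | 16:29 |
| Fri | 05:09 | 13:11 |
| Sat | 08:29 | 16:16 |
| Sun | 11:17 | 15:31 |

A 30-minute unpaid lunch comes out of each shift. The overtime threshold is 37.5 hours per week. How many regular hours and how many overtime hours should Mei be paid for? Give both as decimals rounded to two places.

Wed: 10:19–18:42 = 8 h 23 min; less 30 min break → 7 h 53 min
Thu: 10:10–16:29 = 6 h 19 min; less 30 min break → 5 h 49 min
Fri: 05:09–13:11 = 8 h 2 min; less 30 min break → 7 h 32 min
Sat: 08:29–16:16 = 7 h 47 min; less 30 min break → 7 h 17 min
Sun: 11:17–15:31 = 4 h 14 min; less 30 min break → 3 h 44 min
Total worked: 32 h 15 min = 32.25 h.
Threshold 37.5 h → overtime 0 h 0 min, regular 32 h 15 min.

Regular 32.25 hours, overtime 0.00 hours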